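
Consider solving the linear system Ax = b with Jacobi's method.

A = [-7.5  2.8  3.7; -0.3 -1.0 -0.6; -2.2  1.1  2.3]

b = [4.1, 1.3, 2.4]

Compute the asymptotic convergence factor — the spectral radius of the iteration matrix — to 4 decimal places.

Write A = D+L+U with D = diag(-7.5, -1, 2.3).
T_J = -D⁻¹(L+U): T[2,0] = -(-2.2)/(2.3) = +0.9565; T[2,2] = 0.
  T[0,:] = [+0.0000, +0.3733, +0.4933]
  T[1,:] = [-0.3000, +0.0000, -0.6000]
  T[2,:] = [+0.9565, -0.4783, +0.0000]
|λ(T)| sorted: 0.8981, 0.6537, 0.2444.
ρ(T) = max|λ| = 0.8981; 0.8981 < 1: convergent.

0.8981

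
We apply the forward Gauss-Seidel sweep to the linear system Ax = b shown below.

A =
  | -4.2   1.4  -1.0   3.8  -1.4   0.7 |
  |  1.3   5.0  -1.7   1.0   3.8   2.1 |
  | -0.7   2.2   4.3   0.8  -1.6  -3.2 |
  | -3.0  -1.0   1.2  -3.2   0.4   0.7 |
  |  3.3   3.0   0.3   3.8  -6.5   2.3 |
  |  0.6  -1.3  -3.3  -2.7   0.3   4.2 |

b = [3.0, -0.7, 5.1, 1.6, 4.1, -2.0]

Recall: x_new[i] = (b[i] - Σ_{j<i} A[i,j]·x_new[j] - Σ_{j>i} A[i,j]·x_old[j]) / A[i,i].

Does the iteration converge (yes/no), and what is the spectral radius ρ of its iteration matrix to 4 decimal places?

no, ρ = 1.1698

Diagonal D = diag(-4.2, 5, 4.3, -3.2, -6.5, 4.2); L, U strict lower/upper.
GS T = -(D+L)⁻¹U: row 0 first, T[0,3] = -(3.8)/(-4.2) = +0.9048; later rows by forward substitution.
  T[0,:] = [+0.0000 +0.3333 -0.2381 +0.9048 -0.3333 +0.1667]
  T[1,:] = [+0.0000 -0.0867 +0.4019 -0.4352 -0.6733 -0.4633]
  T[2,:] = [+0.0000 +0.0986 -0.2444 +0.1839 +0.6623 +1.0084]
  T[3,:] = [+0.0000 -0.2484 +0.0060 -0.6432 +0.8963 +0.5854]
  T[4,:] = [+0.0000 -0.0115 +0.0568 -0.1091 +0.0746 +0.6134]
  T[5,:] = [+0.0000 -0.1559 -0.0338 -0.5252 +0.9305 +0.9576]
|λ(T)| sorted: 1.1698, 0.8279, 0.3720, 0.0835, 0.0044, 0.0000.
ρ = 1.1698; 1.1698 > 1, so it fails to converge.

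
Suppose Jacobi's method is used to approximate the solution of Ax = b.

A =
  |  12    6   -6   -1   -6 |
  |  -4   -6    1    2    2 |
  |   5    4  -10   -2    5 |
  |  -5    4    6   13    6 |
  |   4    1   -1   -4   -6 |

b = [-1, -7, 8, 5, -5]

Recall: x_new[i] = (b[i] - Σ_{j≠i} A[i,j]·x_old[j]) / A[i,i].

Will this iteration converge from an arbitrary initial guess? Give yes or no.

Write A = D+L+U with D = diag(12, -6, -10, 13, -6).
Jacobi T = -D⁻¹(L+U): T[4,1] = -(1)/(-6) = +0.1667; T[4,4] = 0.
  T[0,:] = [+0.0000  -0.5000  +0.5000  +0.0833  +0.5000]
  T[1,:] = [-0.6667  +0.0000  +0.1667  +0.3333  +0.3333]
  T[2,:] = [+0.5000  +0.4000  +0.0000  -0.2000  +0.5000]
  T[3,:] = [+0.3846  -0.3077  -0.4615  +0.0000  -0.4615]
  T[4,:] = [+0.6667  +0.1667  -0.1667  -0.6667  +0.0000]
moduli |λ_i(T)| = 1.2619, 0.8932, 0.5717, 0.3068, 0.3068.
ρ = 1.2619; 1.2619 > 1, so it fails to converge.

no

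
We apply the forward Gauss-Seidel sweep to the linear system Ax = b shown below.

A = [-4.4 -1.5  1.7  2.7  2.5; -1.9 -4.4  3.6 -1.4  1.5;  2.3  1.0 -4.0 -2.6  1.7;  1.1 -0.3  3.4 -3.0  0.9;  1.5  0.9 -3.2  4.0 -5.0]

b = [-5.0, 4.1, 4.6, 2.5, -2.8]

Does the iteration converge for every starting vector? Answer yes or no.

Diagonal D = diag(-4.4, -4.4, -4, -3, -5); L, U strict lower/upper.
Gauss-Seidel: T = -(D+L)⁻¹U, row 0 first, T[0,3] = -(2.7)/(-4.4) = +0.6136; later rows by forward substitution.
  T[0,:] = [+0.0000  -0.3409  +0.3864  +0.6136  +0.5682]
  T[1,:] = [+0.0000  +0.1472  +0.6513  -0.5832  +0.0956]
  T[2,:] = [+0.0000  -0.1592  +0.3850  -0.4429  +0.7756]
  T[3,:] = [+0.0000  -0.3202  +0.5129  -0.2187  +1.3778]
  T[4,:] = [+0.0000  -0.2300  +0.3970  +0.1877  +0.7935]
|eigenvalues of T|: 1.2286, 0.3781, 0.1874, 0.1874, 0.0000.
ρ(T) = max|λ| = 1.2286; 1.2286 > 1, so it fails to converge.

no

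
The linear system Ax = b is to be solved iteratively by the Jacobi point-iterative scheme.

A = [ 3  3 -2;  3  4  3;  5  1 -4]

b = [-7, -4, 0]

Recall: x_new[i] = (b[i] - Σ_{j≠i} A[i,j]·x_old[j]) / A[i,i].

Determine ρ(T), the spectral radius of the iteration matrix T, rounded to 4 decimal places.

1.4050

Split A = D + L + U, D = diag(3, 4, -4).
T_J = -D⁻¹(L+U): T[0,1] = -(3)/(3) = -1.0000; T[0,0] = 0.
  T[0,:] = [+0.0000 -1.0000 +0.6667]
  T[1,:] = [-0.7500 +0.0000 -0.7500]
  T[2,:] = [+1.2500 +0.2500 +0.0000]
|λ(T)| sorted: 1.4050, 0.7604, 0.7604.
spectral radius ρ = 1.4050; 1.4050 > 1, so it fails to converge.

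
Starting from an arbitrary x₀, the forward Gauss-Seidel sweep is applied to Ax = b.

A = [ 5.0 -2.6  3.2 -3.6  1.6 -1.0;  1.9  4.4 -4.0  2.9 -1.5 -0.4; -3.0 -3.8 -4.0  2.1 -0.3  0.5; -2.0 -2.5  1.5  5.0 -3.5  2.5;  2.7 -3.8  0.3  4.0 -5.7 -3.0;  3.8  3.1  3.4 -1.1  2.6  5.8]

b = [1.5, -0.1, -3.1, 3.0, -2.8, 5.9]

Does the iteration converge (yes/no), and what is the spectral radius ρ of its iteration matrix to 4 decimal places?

A = D + L + U where D = diag(5, 4.4, -4, 5, -5.7, 5.8).
T_GS = -(D+L)⁻¹U: row 0 first, T[0,3] = -(-3.6)/(5) = +0.7200; later rows by forward substitution.
  T[0,:] = [+0.0000  +0.5200  -0.6400  +0.7200  -0.3200  +0.2000]
  T[1,:] = [+0.0000  -0.2245  +1.1855  -0.9700  +0.4791  +0.0045]
  T[2,:] = [+0.0000  -0.1767  -0.6462  +0.9065  -0.2901  -0.0293]
  T[3,:] = [+0.0000  +0.1487  +0.5306  -0.4689  +0.8986  -0.4089]
  T[4,:] = [+0.0000  +0.4911  -0.7551  +0.7063  +0.1443  -0.7231]
  T[5,:] = [+0.0000  -0.3090  +0.6036  -0.8902  +0.2294  +0.1303]
eigenvalue magnitudes: 1.6984, 0.9004, 0.3647, 0.3647, 0.2945, 0.0000.
ρ = 1.6984; 1.6984 > 1 ⇒ diverges.

no, ρ = 1.6984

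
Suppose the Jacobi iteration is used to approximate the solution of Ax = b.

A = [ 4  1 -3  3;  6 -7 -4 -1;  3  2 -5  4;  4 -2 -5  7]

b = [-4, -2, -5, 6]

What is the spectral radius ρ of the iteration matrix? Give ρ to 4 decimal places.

1.2877

Write A = D+L+U with D = diag(4, -7, -5, 7).
T_J = -D⁻¹(L+U): T[1,0] = -(6)/(-7) = +0.8571; T[1,1] = 0.
  T[0,:] = [+0.0000, -0.2500, +0.7500, -0.7500]
  T[1,:] = [+0.8571, +0.0000, -0.5714, -0.1429]
  T[2,:] = [+0.6000, +0.4000, +0.0000, +0.8000]
  T[3,:] = [-0.5714, +0.2857, +0.7143, +0.0000]
|λ(T)| sorted: 1.2877, 0.6937, 0.5290, 0.5290.
spectral radius ρ = 1.2877; 1.2877 > 1 ⇒ diverges.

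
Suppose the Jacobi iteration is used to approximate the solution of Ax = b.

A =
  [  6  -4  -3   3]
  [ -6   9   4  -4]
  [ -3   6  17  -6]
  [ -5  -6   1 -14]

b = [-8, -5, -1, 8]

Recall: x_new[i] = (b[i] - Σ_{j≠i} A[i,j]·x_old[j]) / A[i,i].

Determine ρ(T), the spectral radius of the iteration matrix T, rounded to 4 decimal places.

Write A = D+L+U with D = diag(6, 9, 17, -14).
Jacobi: T = -D⁻¹(L+U), T[1,2] = -(4)/(9) = -0.4444; T[1,1] = 0.
  T[0,:] = [+0.0000 +0.6667 +0.5000 -0.5000]
  T[1,:] = [+0.6667 +0.0000 -0.4444 +0.4444]
  T[2,:] = [+0.1765 -0.3529 +0.0000 +0.3529]
  T[3,:] = [-0.3571 -0.4286 +0.0714 +0.0000]
|roots of det(T-λI)|: 0.9205, 0.6792, 0.3050, 0.0637.
spectral radius ρ = 0.9205; 0.9205 < 1, so it converges for any x₀.

0.9205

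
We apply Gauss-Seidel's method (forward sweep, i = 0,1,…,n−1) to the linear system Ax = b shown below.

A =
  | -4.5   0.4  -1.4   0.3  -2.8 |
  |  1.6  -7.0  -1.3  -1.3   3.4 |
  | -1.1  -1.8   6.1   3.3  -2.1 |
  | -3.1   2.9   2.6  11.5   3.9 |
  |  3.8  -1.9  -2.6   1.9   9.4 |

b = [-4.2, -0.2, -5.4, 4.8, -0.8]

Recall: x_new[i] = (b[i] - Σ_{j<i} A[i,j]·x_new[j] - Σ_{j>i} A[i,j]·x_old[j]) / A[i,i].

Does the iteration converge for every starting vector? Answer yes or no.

yes

Diagonal D = diag(-4.5, -7, 6.1, 11.5, 9.4); L, U strict lower/upper.
T_GS = -(D+L)⁻¹U: row 0 first, T[0,4] = -(-2.8)/(-4.5) = -0.6222; later rows by forward substitution.
  T[0,:] = [+0.0000 +0.0889 -0.3111 +0.0667 -0.6222]
  T[1,:] = [+0.0000 +0.0203 -0.2568 -0.1705 +0.3435]
  T[2,:] = [+0.0000 +0.0220 -0.1319 -0.5793 +0.3334]
  T[3,:] = [+0.0000 +0.0139 +0.0107 +0.1919 -0.6689]
  T[4,:] = [+0.0000 -0.0285 +0.0352 -0.2604 +0.5484]
|roots of det(T-λI)|: 0.8368, 0.1516, 0.1516, 0.0637, 0.0000.
ρ = 0.8368; 0.8368 < 1 ⇒ converges.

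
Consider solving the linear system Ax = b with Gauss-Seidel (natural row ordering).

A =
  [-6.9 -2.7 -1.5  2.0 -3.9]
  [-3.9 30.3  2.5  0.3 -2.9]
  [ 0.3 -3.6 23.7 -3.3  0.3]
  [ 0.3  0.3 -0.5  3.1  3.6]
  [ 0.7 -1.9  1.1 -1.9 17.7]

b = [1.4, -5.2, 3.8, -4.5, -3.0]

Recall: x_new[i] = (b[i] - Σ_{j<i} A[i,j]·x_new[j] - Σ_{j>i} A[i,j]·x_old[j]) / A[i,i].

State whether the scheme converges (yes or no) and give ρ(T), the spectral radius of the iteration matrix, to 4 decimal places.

Split A = D + L + U, D = diag(-6.9, 30.3, 23.7, 3.1, 17.7).
T_GS = -(D+L)⁻¹U: row 0 first, T[0,1] = -(-2.7)/(-6.9) = -0.3913; later rows by forward substitution.
  T[0,:] = [+0.0000 -0.3913 -0.2174 +0.2899 -0.5652]
  T[1,:] = [+0.0000 -0.0504 -0.1105 +0.0274 +0.0230]
  T[2,:] = [+0.0000 -0.0027 -0.0140 +0.1397 -0.0020]
  T[3,:] = [+0.0000 +0.0423 +0.0295 -0.0082 -1.1091]
  T[4,:] = [+0.0000 +0.0148 +0.0008 -0.0181 -0.0941]
eigenvalue magnitudes: 0.2430, 0.1253, 0.0823, 0.0823, 0.0000.
spectral radius ρ = 0.2430; 0.2430 < 1, so it converges for any x₀.

yes, ρ = 0.2430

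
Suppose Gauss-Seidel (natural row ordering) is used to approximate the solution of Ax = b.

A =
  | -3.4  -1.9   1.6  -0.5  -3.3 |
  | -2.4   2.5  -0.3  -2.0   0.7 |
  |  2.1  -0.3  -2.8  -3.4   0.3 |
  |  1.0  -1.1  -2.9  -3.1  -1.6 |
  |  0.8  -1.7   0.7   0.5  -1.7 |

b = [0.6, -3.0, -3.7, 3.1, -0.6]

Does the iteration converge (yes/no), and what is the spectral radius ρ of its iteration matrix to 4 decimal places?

no, ρ = 1.4688

Let D = diag(-3.4, 2.5, -2.8, -3.1, -1.7); L, U the strict triangles.
Gauss-Seidel: T = -(D+L)⁻¹U, row 0 first, T[0,1] = -(-1.9)/(-3.4) = -0.5588; later rows by forward substitution.
  T[0,:] = [+0.0000, -0.5588, +0.4706, -0.1471, -0.9706]
  T[1,:] = [+0.0000, -0.5365, +0.5718, +0.6588, -1.2118]
  T[2,:] = [+0.0000, -0.3616, +0.2917, -1.3952, -0.4910]
  T[3,:] = [+0.0000, +0.3484, -0.3239, +1.0239, +0.0601]
  T[4,:] = [+0.0000, +0.2271, -0.3255, -1.0013, +0.5705]
|eigenvalues of T|: 1.4688, 0.3069, 0.2517, 0.1743, 0.0000.
ρ = 1.4688; 1.4688 > 1: divergent.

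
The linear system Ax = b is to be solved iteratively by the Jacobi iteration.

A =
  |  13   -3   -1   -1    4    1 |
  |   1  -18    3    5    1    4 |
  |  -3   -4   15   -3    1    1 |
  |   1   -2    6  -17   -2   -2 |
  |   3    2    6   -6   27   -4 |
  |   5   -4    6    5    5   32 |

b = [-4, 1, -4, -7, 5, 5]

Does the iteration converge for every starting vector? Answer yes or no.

yes

Let D = diag(13, -18, 15, -17, 27, 32); L, U the strict triangles.
Jacobi T = -D⁻¹(L+U): T[3,1] = -(-2)/(-17) = -0.1176; T[3,3] = 0.
  T[0,:] = [+0.0000, +0.2308, +0.0769, +0.0769, -0.3077, -0.0769]
  T[1,:] = [+0.0556, +0.0000, +0.1667, +0.2778, +0.0556, +0.2222]
  T[2,:] = [+0.2000, +0.2667, +0.0000, +0.2000, -0.0667, -0.0667]
  T[3,:] = [+0.0588, -0.1176, +0.3529, +0.0000, -0.1176, -0.1176]
  T[4,:] = [-0.1111, -0.0741, -0.2222, +0.2222, +0.0000, +0.1481]
  T[5,:] = [-0.1562, +0.1250, -0.1875, -0.1562, -0.1562, +0.0000]
|λ(T)| sorted: 0.5458, 0.3420, 0.2959, 0.2959, 0.1377, 0.0195.
spectral radius ρ = 0.5458; 0.5458 < 1: convergent.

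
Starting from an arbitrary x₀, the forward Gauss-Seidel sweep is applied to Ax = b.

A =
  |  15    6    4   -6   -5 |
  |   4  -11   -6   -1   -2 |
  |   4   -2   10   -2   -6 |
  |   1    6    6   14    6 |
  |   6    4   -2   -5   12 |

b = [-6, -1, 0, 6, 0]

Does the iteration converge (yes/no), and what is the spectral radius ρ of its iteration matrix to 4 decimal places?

Write A = D+L+U with D = diag(15, -11, 10, 14, 12).
GS T = -(D+L)⁻¹U: row 0 first, T[0,4] = -(-5)/(15) = +0.3333; later rows by forward substitution.
  T[0,:] = [+0.0000 -0.4000 -0.2667 +0.4000 +0.3333]
  T[1,:] = [+0.0000 -0.1455 -0.6424 +0.0545 -0.0606]
  T[2,:] = [+0.0000 +0.1309 -0.0218 +0.0509 +0.4545]
  T[3,:] = [+0.0000 +0.0348 +0.3037 -0.0738 -0.6212]
  T[4,:] = [+0.0000 +0.2848 +0.4704 -0.2404 -0.3295]
|λ(T)| sorted: 0.9108, 0.3185, 0.3185, 0.1012, 0.0000.
ρ = 0.9108; 0.9108 < 1, so it converges for any x₀.

yes, ρ = 0.9108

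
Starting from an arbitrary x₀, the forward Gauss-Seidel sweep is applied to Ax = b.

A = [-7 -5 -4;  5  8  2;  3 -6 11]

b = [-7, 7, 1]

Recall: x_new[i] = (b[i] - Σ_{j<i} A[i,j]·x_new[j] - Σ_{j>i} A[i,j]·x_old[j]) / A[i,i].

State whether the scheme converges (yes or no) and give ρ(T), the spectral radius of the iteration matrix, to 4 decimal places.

yes, ρ = 0.5762

A = D + L + U where D = diag(-7, 8, 11).
GS T = -(D+L)⁻¹U: row 0 first, T[0,1] = -(-5)/(-7) = -0.7143; later rows by forward substitution.
  T[0,:] = [+0.0000 -0.7143 -0.5714]
  T[1,:] = [+0.0000 +0.4464 +0.1071]
  T[2,:] = [+0.0000 +0.4383 +0.2143]
eigenvalue magnitudes: 0.5762, 0.0845, 0.0000.
spectral radius ρ = 0.5762; 0.5762 < 1, so it converges for any x₀.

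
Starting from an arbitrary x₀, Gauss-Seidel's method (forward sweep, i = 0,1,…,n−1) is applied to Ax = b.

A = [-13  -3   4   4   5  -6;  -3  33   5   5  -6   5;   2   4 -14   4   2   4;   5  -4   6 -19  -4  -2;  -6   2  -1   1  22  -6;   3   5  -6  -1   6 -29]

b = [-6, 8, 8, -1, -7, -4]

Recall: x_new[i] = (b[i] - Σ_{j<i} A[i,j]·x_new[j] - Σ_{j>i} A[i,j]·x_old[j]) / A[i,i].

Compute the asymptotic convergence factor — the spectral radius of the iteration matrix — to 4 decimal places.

0.3312

Split A = D + L + U, D = diag(-13, 33, -14, -19, 22, -29).
Gauss-Seidel: T = -(D+L)⁻¹U, row 0 first, T[0,1] = -(-3)/(-13) = -0.2308; later rows by forward substitution.
  T[0,:] = [+0.0000, -0.2308, +0.3077, +0.3077, +0.3846, -0.4615]
  T[1,:] = [+0.0000, -0.0210, -0.1235, -0.1235, +0.2168, -0.1935]
  T[2,:] = [+0.0000, -0.0390, +0.0087, +0.2944, +0.2597, +0.1645]
  T[3,:] = [+0.0000, -0.0686, +0.1097, +0.1999, -0.0729, -0.1340]
  T[4,:] = [+0.0000, -0.0597, +0.0906, +0.0994, +0.1003, +0.1780]
  T[5,:] = [+0.0000, -0.0294, +0.0237, -0.0367, +0.0467, -0.0737]
|eigenvalues of T|: 0.3312, 0.2104, 0.1864, 0.0905, 0.0505, 0.0000.
ρ = 0.3312; 0.3312 < 1, so it converges for any x₀.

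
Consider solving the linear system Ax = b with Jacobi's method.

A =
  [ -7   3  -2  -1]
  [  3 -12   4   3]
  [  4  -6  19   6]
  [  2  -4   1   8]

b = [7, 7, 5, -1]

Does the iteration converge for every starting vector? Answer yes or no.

yes

Write A = D+L+U with D = diag(-7, -12, 19, 8).
Jacobi: T = -D⁻¹(L+U), T[0,1] = -(3)/(-7) = +0.4286; T[0,0] = 0.
  T[0,:] = [+0.0000, +0.4286, -0.2857, -0.1429]
  T[1,:] = [+0.2500, +0.0000, +0.3333, +0.2500]
  T[2,:] = [-0.2105, +0.3158, +0.0000, -0.3158]
  T[3,:] = [-0.2500, +0.5000, -0.1250, +0.0000]
eigenvalue magnitudes: 0.8498, 0.3374, 0.2766, 0.2766.
ρ = 0.8498; 0.8498 < 1 ⇒ converges.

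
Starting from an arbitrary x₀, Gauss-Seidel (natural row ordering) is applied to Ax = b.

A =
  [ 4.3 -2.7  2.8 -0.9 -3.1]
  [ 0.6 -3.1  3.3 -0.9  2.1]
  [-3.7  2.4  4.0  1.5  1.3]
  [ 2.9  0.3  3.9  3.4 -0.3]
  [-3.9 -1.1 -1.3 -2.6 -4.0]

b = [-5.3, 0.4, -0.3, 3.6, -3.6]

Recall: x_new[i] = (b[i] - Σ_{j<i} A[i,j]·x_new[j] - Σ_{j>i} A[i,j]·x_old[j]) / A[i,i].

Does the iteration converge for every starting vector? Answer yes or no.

A = D + L + U where D = diag(4.3, -3.1, 4, 3.4, -4).
GS T = -(D+L)⁻¹U: row 0 first, T[0,3] = -(-0.9)/(4.3) = +0.2093; later rows by forward substitution.
  T[0,:] = [+0.0000  +0.6279  -0.6512  +0.2093  +0.7209]
  T[1,:] = [+0.0000  +0.1215  +0.9385  -0.2498  +0.8170]
  T[2,:] = [+0.0000  +0.5079  -1.1654  -0.0315  -0.1483]
  T[3,:] = [+0.0000  -1.1289  +1.8094  -0.1203  -0.4286]
  T[4,:] = [+0.0000  -0.0769  -0.4205  -0.0469  -0.6008]
eigenvalue magnitudes: 1.6162, 0.5853, 0.4837, 0.0471, 0.0000.
spectral radius ρ = 1.6162; 1.6162 > 1 ⇒ diverges.

no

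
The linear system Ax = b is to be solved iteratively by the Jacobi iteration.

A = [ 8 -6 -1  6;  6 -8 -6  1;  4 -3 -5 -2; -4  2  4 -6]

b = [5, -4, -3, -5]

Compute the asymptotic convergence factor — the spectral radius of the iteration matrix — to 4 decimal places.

1.4824

Diagonal D = diag(8, -8, -5, -6); L, U strict lower/upper.
T_J = -D⁻¹(L+U): T[0,3] = -(6)/(8) = -0.7500; T[0,0] = 0.
  T[0,:] = [+0.0000  +0.7500  +0.1250  -0.7500]
  T[1,:] = [+0.7500  +0.0000  -0.7500  +0.1250]
  T[2,:] = [+0.8000  -0.6000  +0.0000  -0.4000]
  T[3,:] = [-0.6667  +0.3333  +0.6667  +0.0000]
|eigenvalues of T|: 1.4824, 0.7018, 0.7018, 0.2596.
ρ(T) = max|λ| = 1.4824; 1.4824 > 1 ⇒ diverges.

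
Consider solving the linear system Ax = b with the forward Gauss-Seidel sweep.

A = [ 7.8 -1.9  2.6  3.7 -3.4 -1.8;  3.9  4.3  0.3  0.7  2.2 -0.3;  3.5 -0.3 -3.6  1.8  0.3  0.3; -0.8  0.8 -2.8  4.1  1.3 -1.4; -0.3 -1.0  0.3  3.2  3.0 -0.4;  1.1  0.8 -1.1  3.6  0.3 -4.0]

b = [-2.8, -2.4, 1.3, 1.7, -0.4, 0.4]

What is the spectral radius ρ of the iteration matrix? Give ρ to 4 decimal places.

1.3474

Write A = D+L+U with D = diag(7.8, 4.3, -3.6, 4.1, 3, -4).
T_GS = -(D+L)⁻¹U: row 0 first, T[0,1] = -(-1.9)/(7.8) = +0.2436; later rows by forward substitution.
  T[0,:] = [+0.0000 +0.2436 -0.3333 -0.4744 +0.4359 +0.2308]
  T[1,:] = [+0.0000 -0.2209 +0.2326 +0.2674 -0.9070 -0.1395]
  T[2,:] = [+0.0000 +0.2552 -0.3435 +0.0165 +0.5827 +0.3193]
  T[3,:] = [+0.0000 +0.2649 -0.3450 -0.1335 +0.3429 +0.6318]
  T[4,:] = [+0.0000 -0.3574 +0.4465 +0.1824 -0.6828 -0.5959]
  T[5,:] = [+0.0000 +0.1643 -0.2277 -0.1879 +0.0356 +0.4717]
eigenvalue magnitudes: 1.3474, 0.3494, 0.0732, 0.0732, 0.0392, 0.0000.
spectral radius ρ = 1.3474; 1.3474 > 1 ⇒ diverges.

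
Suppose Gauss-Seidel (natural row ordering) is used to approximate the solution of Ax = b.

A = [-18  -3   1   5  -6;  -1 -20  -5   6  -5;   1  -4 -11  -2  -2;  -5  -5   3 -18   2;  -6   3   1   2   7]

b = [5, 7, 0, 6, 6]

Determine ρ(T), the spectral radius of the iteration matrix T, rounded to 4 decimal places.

Write A = D+L+U with D = diag(-18, -20, -11, -18, 7).
Gauss-Seidel: T = -(D+L)⁻¹U, row 0 first, T[0,1] = -(-3)/(-18) = -0.1667; later rows by forward substitution.
  T[0,:] = [+0.0000, -0.1667, +0.0556, +0.2778, -0.3333]
  T[1,:] = [+0.0000, +0.0083, -0.2528, +0.2861, -0.2333]
  T[2,:] = [+0.0000, -0.0182, +0.0970, -0.2606, -0.1273]
  T[3,:] = [+0.0000, +0.0410, +0.0709, -0.2001, +0.2473]
  T[4,:] = [+0.0000, -0.1555, +0.1218, +0.2099, -0.2382]
|eigenvalues of T|: 0.5414, 0.2255, 0.2255, 0.0262, 0.0000.
spectral radius ρ = 0.5414; 0.5414 < 1, so it converges for any x₀.

0.5414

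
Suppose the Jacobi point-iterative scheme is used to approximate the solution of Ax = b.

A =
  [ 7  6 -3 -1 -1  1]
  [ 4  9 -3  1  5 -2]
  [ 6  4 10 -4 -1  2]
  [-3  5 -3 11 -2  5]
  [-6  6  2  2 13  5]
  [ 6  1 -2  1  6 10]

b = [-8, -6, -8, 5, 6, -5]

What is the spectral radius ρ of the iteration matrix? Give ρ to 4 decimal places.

1.2437

Write A = D+L+U with D = diag(7, 9, 10, 11, 13, 10).
T_J = -D⁻¹(L+U): T[2,5] = -(2)/(10) = -0.2000; T[2,2] = 0.
  T[0,:] = [+0.0000, -0.8571, +0.4286, +0.1429, +0.1429, -0.1429]
  T[1,:] = [-0.4444, +0.0000, +0.3333, -0.1111, -0.5556, +0.2222]
  T[2,:] = [-0.6000, -0.4000, +0.0000, +0.4000, +0.1000, -0.2000]
  T[3,:] = [+0.2727, -0.4545, +0.2727, +0.0000, +0.1818, -0.4545]
  T[4,:] = [+0.4615, -0.4615, -0.1538, -0.1538, +0.0000, -0.3846]
  T[5,:] = [-0.6000, -0.1000, +0.2000, -0.1000, -0.6000, +0.0000]
|λ(T)| sorted: 1.2437, 0.6917, 0.6443, 0.6443, 0.1211, 0.1140.
ρ(T) = max|λ| = 1.2437; 1.2437 > 1 ⇒ diverges.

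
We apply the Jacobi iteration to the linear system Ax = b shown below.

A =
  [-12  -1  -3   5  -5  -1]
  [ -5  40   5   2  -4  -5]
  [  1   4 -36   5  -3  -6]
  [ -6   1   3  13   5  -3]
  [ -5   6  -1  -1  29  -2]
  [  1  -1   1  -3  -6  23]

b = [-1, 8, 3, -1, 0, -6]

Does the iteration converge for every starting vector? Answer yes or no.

Let D = diag(-12, 40, -36, 13, 29, 23); L, U the strict triangles.
Jacobi T = -D⁻¹(L+U): T[3,2] = -(3)/(13) = -0.2308; T[3,3] = 0.
  T[0,:] = [+0.0000  -0.0833  -0.2500  +0.4167  -0.4167  -0.0833]
  T[1,:] = [+0.1250  +0.0000  -0.1250  -0.0500  +0.1000  +0.1250]
  T[2,:] = [+0.0278  +0.1111  +0.0000  +0.1389  -0.0833  -0.1667]
  T[3,:] = [+0.4615  -0.0769  -0.2308  +0.0000  -0.3846  +0.2308]
  T[4,:] = [+0.1724  -0.2069  +0.0345  +0.0345  +0.0000  +0.0690]
  T[5,:] = [-0.0435  +0.0435  -0.0435  +0.1304  +0.2609  +0.0000]
eigenvalue magnitudes: 0.5294, 0.3385, 0.3385, 0.2339, 0.1167, 0.1167.
ρ(T) = max|λ| = 0.5294; 0.5294 < 1: convergent.

yes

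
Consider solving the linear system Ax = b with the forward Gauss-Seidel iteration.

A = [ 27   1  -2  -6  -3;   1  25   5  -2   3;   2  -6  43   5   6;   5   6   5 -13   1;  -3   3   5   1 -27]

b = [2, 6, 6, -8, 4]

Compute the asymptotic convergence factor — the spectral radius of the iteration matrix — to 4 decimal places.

Write A = D+L+U with D = diag(27, 25, 43, -13, -27).
T_GS = -(D+L)⁻¹U: row 0 first, T[0,1] = -(1)/(27) = -0.0370; later rows by forward substitution.
  T[0,:] = [+0.0000, -0.0370, +0.0741, +0.2222, +0.1111]
  T[1,:] = [+0.0000, +0.0015, -0.2030, +0.0711, -0.1244]
  T[2,:] = [+0.0000, +0.0019, -0.0318, -0.1167, -0.1621]
  T[3,:] = [+0.0000, -0.0128, -0.0774, +0.0734, -0.0001]
  T[4,:] = [+0.0000, +0.0042, -0.0395, -0.0357, -0.0562]
moduli |λ_i(T)| = 0.1562, 0.1103, 0.0207, 0.0207, 0.0000.
ρ(T) = max|λ| = 0.1562; 0.1562 < 1 ⇒ converges.

0.1562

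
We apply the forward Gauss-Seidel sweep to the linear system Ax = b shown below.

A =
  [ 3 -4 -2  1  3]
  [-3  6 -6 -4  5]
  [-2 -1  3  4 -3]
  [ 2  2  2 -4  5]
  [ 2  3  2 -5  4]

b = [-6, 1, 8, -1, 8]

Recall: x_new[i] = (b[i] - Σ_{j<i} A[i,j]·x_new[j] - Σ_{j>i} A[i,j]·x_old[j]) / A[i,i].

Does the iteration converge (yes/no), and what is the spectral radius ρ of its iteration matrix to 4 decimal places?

Split A = D + L + U, D = diag(3, 6, 3, -4, 4).
T_GS = -(D+L)⁻¹U: row 0 first, T[0,4] = -(3)/(3) = -1.0000; later rows by forward substitution.
  T[0,:] = [+0.0000  +1.3333  +0.6667  -0.3333  -1.0000]
  T[1,:] = [+0.0000  +0.6667  +1.3333  +0.5000  -1.3333]
  T[2,:] = [+0.0000  +1.1111  +0.8889  -1.3889  -0.1111]
  T[3,:] = [+0.0000  +1.5556  +1.4444  -0.6111  +0.0278]
  T[4,:] = [+0.0000  +0.2222  +0.0278  -0.2778  +1.5903]
|λ(T)| sorted: 1.5581, 0.9787, 0.9787, 0.7446, 0.0000.
ρ = 1.5581; 1.5581 > 1, so it fails to converge.

no, ρ = 1.5581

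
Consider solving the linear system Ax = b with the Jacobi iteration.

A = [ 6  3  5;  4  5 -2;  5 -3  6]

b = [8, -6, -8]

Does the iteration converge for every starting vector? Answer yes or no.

Split A = D + L + U, D = diag(6, 5, 6).
T_J = -D⁻¹(L+U): T[2,1] = -(-3)/(6) = +0.5000; T[2,2] = 0.
  T[0,:] = [+0.0000, -0.5000, -0.8333]
  T[1,:] = [-0.8000, +0.0000, +0.4000]
  T[2,:] = [-0.8333, +0.5000, +0.0000]
eigenvalue magnitudes: 1.2962, 0.8333, 0.4629.
ρ = 1.2962; 1.2962 > 1, so it fails to converge.

no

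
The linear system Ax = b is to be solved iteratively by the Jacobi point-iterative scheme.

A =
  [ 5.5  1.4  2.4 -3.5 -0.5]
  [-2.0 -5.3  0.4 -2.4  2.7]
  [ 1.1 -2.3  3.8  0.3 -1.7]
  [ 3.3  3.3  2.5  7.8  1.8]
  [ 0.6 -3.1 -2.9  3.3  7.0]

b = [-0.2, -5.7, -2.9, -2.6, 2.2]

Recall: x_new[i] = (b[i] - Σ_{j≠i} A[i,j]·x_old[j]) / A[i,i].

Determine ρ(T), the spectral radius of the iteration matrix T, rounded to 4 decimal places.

1.1953

Let D = diag(5.5, -5.3, 3.8, 7.8, 7); L, U the strict triangles.
Jacobi T = -D⁻¹(L+U): T[4,3] = -(3.3)/(7) = -0.4714; T[4,4] = 0.
  T[0,:] = [+0.0000 -0.2545 -0.4364 +0.6364 +0.0909]
  T[1,:] = [-0.3774 +0.0000 +0.0755 -0.4528 +0.5094]
  T[2,:] = [-0.2895 +0.6053 +0.0000 -0.0789 +0.4474]
  T[3,:] = [-0.4231 -0.4231 -0.3205 +0.0000 -0.2308]
  T[4,:] = [-0.0857 +0.4429 +0.4143 -0.4714 +0.0000]
|eigenvalues of T|: 1.1953, 0.6353, 0.6353, 0.1698, 0.1698.
ρ(T) = max|λ| = 1.1953; 1.1953 > 1 ⇒ diverges.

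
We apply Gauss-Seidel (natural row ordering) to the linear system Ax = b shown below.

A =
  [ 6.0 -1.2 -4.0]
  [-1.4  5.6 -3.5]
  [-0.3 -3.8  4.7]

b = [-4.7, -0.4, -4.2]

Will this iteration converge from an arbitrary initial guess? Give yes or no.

yes

Let D = diag(6, 5.6, 4.7); L, U the strict triangles.
T_GS = -(D+L)⁻¹U: row 0 first, T[0,2] = -(-4)/(6) = +0.6667; later rows by forward substitution.
  T[0,:] = [+0.0000, +0.2000, +0.6667]
  T[1,:] = [+0.0000, +0.0500, +0.7917]
  T[2,:] = [+0.0000, +0.0532, +0.6826]
moduli |λ_i(T)| = 0.7434, 0.0107, 0.0000.
spectral radius ρ = 0.7434; 0.7434 < 1 ⇒ converges.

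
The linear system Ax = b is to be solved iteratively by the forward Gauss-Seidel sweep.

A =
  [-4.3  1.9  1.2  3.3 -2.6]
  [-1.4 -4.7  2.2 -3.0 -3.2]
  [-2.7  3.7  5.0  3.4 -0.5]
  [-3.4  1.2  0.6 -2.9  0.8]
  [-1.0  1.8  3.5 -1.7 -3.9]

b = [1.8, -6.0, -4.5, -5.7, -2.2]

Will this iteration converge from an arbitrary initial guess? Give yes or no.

no

Let D = diag(-4.3, -4.7, 5, -2.9, -3.9); L, U the strict triangles.
GS T = -(D+L)⁻¹U: row 0 first, T[0,2] = -(1.2)/(-4.3) = +0.2791; later rows by forward substitution.
  T[0,:] = [+0.0000, +0.4419, +0.2791, +0.7674, -0.6047]
  T[1,:] = [+0.0000, -0.1316, +0.3850, -0.8669, -0.5007]
  T[2,:] = [+0.0000, +0.3360, -0.1342, +0.3759, +0.1440]
  T[3,:] = [+0.0000, -0.5030, -0.1957, -1.1807, +0.8074]
  T[4,:] = [+0.0000, +0.3467, +0.0710, +0.2551, -0.2987]
|roots of det(T-λI)|: 1.6467, 0.2829, 0.2829, 0.0755, 0.0000.
spectral radius ρ = 1.6467; 1.6467 > 1, so it fails to converge.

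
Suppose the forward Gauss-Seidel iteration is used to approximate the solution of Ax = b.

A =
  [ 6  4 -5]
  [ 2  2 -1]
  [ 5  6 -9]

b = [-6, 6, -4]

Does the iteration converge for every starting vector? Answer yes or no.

A = D + L + U where D = diag(6, 2, -9).
GS T = -(D+L)⁻¹U: row 0 first, T[0,1] = -(4)/(6) = -0.6667; later rows by forward substitution.
  T[0,:] = [+0.0000  -0.6667  +0.8333]
  T[1,:] = [+0.0000  +0.6667  -0.3333]
  T[2,:] = [+0.0000  +0.0741  +0.2407]
|λ(T)| sorted: 0.5974, 0.3100, 0.0000.
spectral radius ρ = 0.5974; 0.5974 < 1 ⇒ converges.

yes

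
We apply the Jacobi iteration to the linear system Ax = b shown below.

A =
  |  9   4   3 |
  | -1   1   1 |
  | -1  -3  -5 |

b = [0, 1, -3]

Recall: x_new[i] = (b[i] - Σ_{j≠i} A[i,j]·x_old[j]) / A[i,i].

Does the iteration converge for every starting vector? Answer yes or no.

Let D = diag(9, 1, -5); L, U the strict triangles.
T_J = -D⁻¹(L+U): T[1,0] = -(-1)/(1) = +1.0000; T[1,1] = 0.
  T[0,:] = [+0.0000  -0.4444  -0.3333]
  T[1,:] = [+1.0000  +0.0000  -1.0000]
  T[2,:] = [-0.2000  -0.6000  +0.0000]
|roots of det(T-λI)|: 0.6311, 0.4196, 0.4196.
ρ(T) = max|λ| = 0.6311; 0.6311 < 1: convergent.

yes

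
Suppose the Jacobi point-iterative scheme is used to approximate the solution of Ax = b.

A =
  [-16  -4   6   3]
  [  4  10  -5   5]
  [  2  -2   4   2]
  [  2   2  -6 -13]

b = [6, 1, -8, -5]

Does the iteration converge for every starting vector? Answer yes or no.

A = D + L + U where D = diag(-16, 10, 4, -13).
T_J = -D⁻¹(L+U): T[1,3] = -(5)/(10) = -0.5000; T[1,1] = 0.
  T[0,:] = [+0.0000 -0.2500 +0.3750 +0.1875]
  T[1,:] = [-0.4000 +0.0000 +0.5000 -0.5000]
  T[2,:] = [-0.5000 +0.5000 +0.0000 -0.5000]
  T[3,:] = [+0.1538 +0.1538 -0.4615 +0.0000]
moduli |λ_i(T)| = 0.6878, 0.3464, 0.3464, 0.0117.
ρ(T) = max|λ| = 0.6878; 0.6878 < 1, so it converges for any x₀.

yes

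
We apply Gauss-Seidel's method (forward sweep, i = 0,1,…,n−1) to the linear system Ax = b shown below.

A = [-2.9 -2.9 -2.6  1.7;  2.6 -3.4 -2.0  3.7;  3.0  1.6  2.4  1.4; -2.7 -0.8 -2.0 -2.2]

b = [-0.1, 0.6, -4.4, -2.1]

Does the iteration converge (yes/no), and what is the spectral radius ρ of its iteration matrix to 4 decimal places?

Write A = D+L+U with D = diag(-2.9, -3.4, 2.4, -2.2).
T_GS = -(D+L)⁻¹U: row 0 first, T[0,3] = -(1.7)/(-2.9) = +0.5862; later rows by forward substitution.
  T[0,:] = [+0.0000 -1.0000 -0.8966 +0.5862]
  T[1,:] = [+0.0000 -0.7647 -1.2738 +1.5365]
  T[2,:] = [+0.0000 +1.7598 +1.9699 -2.3404]
  T[3,:] = [+0.0000 -0.0945 -0.2273 +0.8495]
|roots of det(T-λI)|: 1.2067, 0.5908, 0.5908, 0.0000.
ρ = 1.2067; 1.2067 > 1 ⇒ diverges.

no, ρ = 1.2067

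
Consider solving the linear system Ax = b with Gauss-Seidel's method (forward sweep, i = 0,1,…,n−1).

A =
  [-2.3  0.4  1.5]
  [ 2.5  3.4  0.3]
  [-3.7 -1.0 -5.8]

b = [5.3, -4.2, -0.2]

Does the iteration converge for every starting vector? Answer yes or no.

Split A = D + L + U, D = diag(-2.3, 3.4, -5.8).
T_GS = -(D+L)⁻¹U: row 0 first, T[0,2] = -(1.5)/(-2.3) = +0.6522; later rows by forward substitution.
  T[0,:] = [+0.0000 +0.1739 +0.6522]
  T[1,:] = [+0.0000 -0.1279 -0.5678]
  T[2,:] = [+0.0000 -0.0889 -0.3181]
eigenvalue magnitudes: 0.4670, 0.0210, 0.0000.
ρ(T) = max|λ| = 0.4670; 0.4670 < 1 ⇒ converges.

yes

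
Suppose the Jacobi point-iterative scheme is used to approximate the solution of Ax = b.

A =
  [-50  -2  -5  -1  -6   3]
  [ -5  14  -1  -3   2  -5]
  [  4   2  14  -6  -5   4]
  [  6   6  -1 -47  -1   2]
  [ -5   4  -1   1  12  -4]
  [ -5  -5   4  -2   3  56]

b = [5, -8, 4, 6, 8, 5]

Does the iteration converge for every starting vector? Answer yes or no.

yes

Split A = D + L + U, D = diag(-50, 14, 14, -47, 12, 56).
Jacobi: T = -D⁻¹(L+U), T[1,5] = -(-5)/(14) = +0.3571; T[1,1] = 0.
  T[0,:] = [+0.0000, -0.0400, -0.1000, -0.0200, -0.1200, +0.0600]
  T[1,:] = [+0.3571, +0.0000, +0.0714, +0.2143, -0.1429, +0.3571]
  T[2,:] = [-0.2857, -0.1429, +0.0000, +0.4286, +0.3571, -0.2857]
  T[3,:] = [+0.1277, +0.1277, -0.0213, +0.0000, -0.0213, +0.0426]
  T[4,:] = [+0.4167, -0.3333, +0.0833, -0.0833, +0.0000, +0.3333]
  T[5,:] = [+0.0893, +0.0893, -0.0714, +0.0357, -0.0536, +0.0000]
eigenvalue magnitudes: 0.3939, 0.3004, 0.3004, 0.2631, 0.2631, 0.0309.
ρ = 0.3939; 0.3939 < 1, so it converges for any x₀.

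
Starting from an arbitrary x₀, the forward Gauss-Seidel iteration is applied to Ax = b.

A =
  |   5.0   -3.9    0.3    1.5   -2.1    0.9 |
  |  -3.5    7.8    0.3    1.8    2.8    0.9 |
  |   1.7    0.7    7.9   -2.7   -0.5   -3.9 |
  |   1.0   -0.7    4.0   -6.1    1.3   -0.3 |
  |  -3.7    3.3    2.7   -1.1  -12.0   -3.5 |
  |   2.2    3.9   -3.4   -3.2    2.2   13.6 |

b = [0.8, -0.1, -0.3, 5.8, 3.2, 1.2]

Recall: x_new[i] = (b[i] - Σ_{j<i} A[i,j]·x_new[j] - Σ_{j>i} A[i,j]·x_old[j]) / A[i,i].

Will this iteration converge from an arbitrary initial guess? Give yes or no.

Let D = diag(5, 7.8, 7.9, -6.1, -12, 13.6); L, U the strict triangles.
T_GS = -(D+L)⁻¹U: row 0 first, T[0,3] = -(1.5)/(5) = -0.3000; later rows by forward substitution.
  T[0,:] = [+0.0000, +0.7800, -0.0600, -0.3000, +0.4200, -0.1800]
  T[1,:] = [+0.0000, +0.3500, -0.0654, -0.3654, -0.1705, -0.1962]
  T[2,:] = [+0.0000, -0.1989, +0.0187, +0.4387, -0.0120, +0.5498]
  T[3,:] = [+0.0000, -0.0427, +0.0099, +0.2804, +0.2937, +0.3043]
  T[4,:] = [+0.0000, -0.1851, +0.0038, +0.0650, -0.2060, -0.1943]
  T[5,:] = [+0.0000, -0.2564, +0.0349, +0.3184, +0.0804, +0.3259]
|λ(T)| sorted: 0.8512, 0.2824, 0.1248, 0.0586, 0.0586, 0.0000.
ρ(T) = max|λ| = 0.8512; 0.8512 < 1 ⇒ converges.

yes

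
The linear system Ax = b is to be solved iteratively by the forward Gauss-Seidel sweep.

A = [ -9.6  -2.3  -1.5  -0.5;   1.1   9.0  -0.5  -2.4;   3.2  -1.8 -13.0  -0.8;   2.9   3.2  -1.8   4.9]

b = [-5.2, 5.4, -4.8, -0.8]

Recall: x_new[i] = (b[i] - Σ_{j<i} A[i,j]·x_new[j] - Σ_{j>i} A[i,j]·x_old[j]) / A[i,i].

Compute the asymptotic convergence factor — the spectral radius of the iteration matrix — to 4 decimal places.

Let D = diag(-9.6, 9, -13, 4.9); L, U the strict triangles.
T_GS = -(D+L)⁻¹U: row 0 first, T[0,3] = -(-0.5)/(-9.6) = -0.0521; later rows by forward substitution.
  T[0,:] = [+0.0000 -0.2396 -0.1562 -0.0521]
  T[1,:] = [+0.0000 +0.0293 +0.0747 +0.2730]
  T[2,:] = [+0.0000 -0.0630 -0.0488 -0.1122]
  T[3,:] = [+0.0000 +0.0995 +0.0258 -0.1887]
|λ(T)| sorted: 0.2770, 0.0418, 0.0418, 0.0000.
ρ = 0.2770; 0.2770 < 1 ⇒ converges.

0.2770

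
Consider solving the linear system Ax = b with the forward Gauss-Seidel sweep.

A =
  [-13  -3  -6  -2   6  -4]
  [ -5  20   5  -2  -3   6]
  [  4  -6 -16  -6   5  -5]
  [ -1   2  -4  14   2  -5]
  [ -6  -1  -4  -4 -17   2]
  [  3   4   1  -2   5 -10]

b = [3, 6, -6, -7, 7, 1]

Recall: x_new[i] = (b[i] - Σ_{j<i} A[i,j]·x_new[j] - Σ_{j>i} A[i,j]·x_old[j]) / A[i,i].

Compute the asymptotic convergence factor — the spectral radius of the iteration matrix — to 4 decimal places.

Let D = diag(-13, 20, -16, 14, -17, -10); L, U the strict triangles.
T_GS = -(D+L)⁻¹U: row 0 first, T[0,1] = -(-3)/(-13) = -0.2308; later rows by forward substitution.
  T[0,:] = [+0.0000, -0.2308, -0.4615, -0.1538, +0.4615, -0.3077]
  T[1,:] = [+0.0000, -0.0577, -0.3654, +0.0615, +0.2654, -0.3769]
  T[2,:] = [+0.0000, -0.0361, +0.0216, -0.4365, +0.3284, -0.2481]
  T[3,:] = [+0.0000, -0.0185, +0.0254, -0.1445, -0.0540, +0.3181]
  T[4,:] = [+0.0000, +0.0977, +0.1733, +0.1874, -0.2431, +0.2319]
  T[5,:] = [+0.0000, -0.0434, -0.2009, +0.0574, +0.1667, -0.2155]
moduli |λ_i(T)| = 0.5762, 0.3703, 0.2308, 0.0471, 0.0471, 0.0000.
ρ(T) = max|λ| = 0.5762; 0.5762 < 1: convergent.

0.5762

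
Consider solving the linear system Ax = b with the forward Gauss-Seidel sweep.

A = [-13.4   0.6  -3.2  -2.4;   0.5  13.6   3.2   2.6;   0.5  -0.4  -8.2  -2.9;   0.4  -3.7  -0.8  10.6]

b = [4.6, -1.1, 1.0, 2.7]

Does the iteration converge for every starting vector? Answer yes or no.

A = D + L + U where D = diag(-13.4, 13.6, -8.2, 10.6).
GS T = -(D+L)⁻¹U: row 0 first, T[0,3] = -(-2.4)/(-13.4) = -0.1791; later rows by forward substitution.
  T[0,:] = [+0.0000 +0.0448 -0.2388 -0.1791]
  T[1,:] = [+0.0000 -0.0016 -0.2265 -0.1846]
  T[2,:] = [+0.0000 +0.0028 -0.0035 -0.3556]
  T[3,:] = [+0.0000 -0.0021 -0.0703 -0.0845]
moduli |λ_i(T)| = 0.2091, 0.1135, 0.0059, 0.0000.
ρ = 0.2091; 0.2091 < 1: convergent.

yes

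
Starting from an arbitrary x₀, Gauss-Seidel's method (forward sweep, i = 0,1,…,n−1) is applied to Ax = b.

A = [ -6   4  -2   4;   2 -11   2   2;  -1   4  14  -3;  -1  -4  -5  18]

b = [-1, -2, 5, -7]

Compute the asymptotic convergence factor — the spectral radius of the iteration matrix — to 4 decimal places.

Split A = D + L + U, D = diag(-6, -11, 14, 18).
Gauss-Seidel: T = -(D+L)⁻¹U, row 0 first, T[0,3] = -(4)/(-6) = +0.6667; later rows by forward substitution.
  T[0,:] = [+0.0000, +0.6667, -0.3333, +0.6667]
  T[1,:] = [+0.0000, +0.1212, +0.1212, +0.3030]
  T[2,:] = [+0.0000, +0.0130, -0.0584, +0.1753]
  T[3,:] = [+0.0000, +0.0676, -0.0078, +0.1531]
eigenvalue magnitudes: 0.2942, 0.0700, 0.0700, 0.0000.
ρ(T) = max|λ| = 0.2942; 0.2942 < 1 ⇒ converges.

0.2942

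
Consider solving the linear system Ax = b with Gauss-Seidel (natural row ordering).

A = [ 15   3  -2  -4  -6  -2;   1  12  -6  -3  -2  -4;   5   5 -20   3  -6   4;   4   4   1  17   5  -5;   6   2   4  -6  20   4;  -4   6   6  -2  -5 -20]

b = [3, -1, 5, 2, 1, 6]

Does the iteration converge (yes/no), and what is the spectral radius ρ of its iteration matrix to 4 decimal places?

yes, ρ = 0.5481

Diagonal D = diag(15, 12, -20, 17, 20, -20); L, U strict lower/upper.
Gauss-Seidel: T = -(D+L)⁻¹U, row 0 first, T[0,1] = -(3)/(15) = -0.2000; later rows by forward substitution.
  T[0,:] = [+0.0000  -0.2000  +0.1333  +0.2667  +0.4000  +0.1333]
  T[1,:] = [+0.0000  +0.0167  +0.4889  +0.2278  +0.1333  +0.3222]
  T[2,:] = [+0.0000  -0.0458  +0.1556  +0.2736  -0.1667  +0.3139]
  T[3,:] = [+0.0000  +0.0458  -0.1556  -0.1324  -0.4098  +0.1685]
  T[4,:] = [+0.0000  +0.0813  -0.1667  -0.1972  -0.2229  -0.2845]
  T[5,:] = [+0.0000  +0.0064  +0.2239  +0.1596  +0.0067  +0.2184]
|λ(T)| sorted: 0.5481, 0.4291, 0.1116, 0.1116, 0.0603, 0.0000.
spectral radius ρ = 0.5481; 0.5481 < 1, so it converges for any x₀.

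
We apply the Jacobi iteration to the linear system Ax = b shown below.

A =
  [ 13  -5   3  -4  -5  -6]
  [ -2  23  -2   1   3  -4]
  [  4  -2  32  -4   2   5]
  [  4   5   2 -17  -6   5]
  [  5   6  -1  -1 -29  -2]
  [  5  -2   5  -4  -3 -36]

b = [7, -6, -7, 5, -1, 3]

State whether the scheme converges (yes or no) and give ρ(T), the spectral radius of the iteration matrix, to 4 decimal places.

yes, ρ = 0.5400

A = D + L + U where D = diag(13, 23, 32, -17, -29, -36).
T_J = -D⁻¹(L+U): T[3,2] = -(2)/(-17) = +0.1176; T[3,3] = 0.
  T[0,:] = [+0.0000 +0.3846 -0.2308 +0.3077 +0.3846 +0.4615]
  T[1,:] = [+0.0870 +0.0000 +0.0870 -0.0435 -0.1304 +0.1739]
  T[2,:] = [-0.1250 +0.0625 +0.0000 +0.1250 -0.0625 -0.1562]
  T[3,:] = [+0.2353 +0.2941 +0.1176 +0.0000 -0.3529 +0.2941]
  T[4,:] = [+0.1724 +0.2069 -0.0345 -0.0345 +0.0000 -0.0690]
  T[5,:] = [+0.1389 -0.0556 +0.1389 -0.1111 -0.0833 +0.0000]
|roots of det(T-λI)|: 0.5400, 0.3440, 0.2622, 0.1996, 0.1996, 0.0026.
spectral radius ρ = 0.5400; 0.5400 < 1: convergent.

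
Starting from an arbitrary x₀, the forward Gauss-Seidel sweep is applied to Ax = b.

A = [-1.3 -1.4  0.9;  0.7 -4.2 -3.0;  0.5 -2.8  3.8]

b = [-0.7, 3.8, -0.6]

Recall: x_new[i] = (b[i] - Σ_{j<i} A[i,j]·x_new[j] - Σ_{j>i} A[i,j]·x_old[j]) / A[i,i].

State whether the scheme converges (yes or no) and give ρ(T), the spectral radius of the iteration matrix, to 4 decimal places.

yes, ρ = 0.5156

Split A = D + L + U, D = diag(-1.3, -4.2, 3.8).
GS T = -(D+L)⁻¹U: row 0 first, T[0,1] = -(-1.4)/(-1.3) = -1.0769; later rows by forward substitution.
  T[0,:] = [+0.0000, -1.0769, +0.6923]
  T[1,:] = [+0.0000, -0.1795, -0.5989]
  T[2,:] = [+0.0000, +0.0094, -0.5324]
|λ(T)| sorted: 0.5156, 0.1963, 0.0000.
ρ(T) = max|λ| = 0.5156; 0.5156 < 1, so it converges for any x₀.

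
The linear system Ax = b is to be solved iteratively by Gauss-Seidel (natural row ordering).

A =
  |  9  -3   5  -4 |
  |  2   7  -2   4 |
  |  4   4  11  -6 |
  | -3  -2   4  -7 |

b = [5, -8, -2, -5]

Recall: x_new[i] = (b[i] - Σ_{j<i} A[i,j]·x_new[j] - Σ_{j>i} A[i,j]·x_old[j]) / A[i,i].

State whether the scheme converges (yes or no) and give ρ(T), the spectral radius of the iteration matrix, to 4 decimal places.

Diagonal D = diag(9, 7, 11, -7); L, U strict lower/upper.
Gauss-Seidel: T = -(D+L)⁻¹U, row 0 first, T[0,3] = -(-4)/(9) = +0.4444; later rows by forward substitution.
  T[0,:] = [+0.0000 +0.3333 -0.5556 +0.4444]
  T[1,:] = [+0.0000 -0.0952 +0.4444 -0.6984]
  T[2,:] = [+0.0000 -0.0866 +0.0404 +0.6378]
  T[3,:] = [+0.0000 -0.1651 +0.1342 +0.3735]
|eigenvalues of T|: 0.5759, 0.3635, 0.1063, 0.0000.
ρ = 0.5759; 0.5759 < 1, so it converges for any x₀.

yes, ρ = 0.5759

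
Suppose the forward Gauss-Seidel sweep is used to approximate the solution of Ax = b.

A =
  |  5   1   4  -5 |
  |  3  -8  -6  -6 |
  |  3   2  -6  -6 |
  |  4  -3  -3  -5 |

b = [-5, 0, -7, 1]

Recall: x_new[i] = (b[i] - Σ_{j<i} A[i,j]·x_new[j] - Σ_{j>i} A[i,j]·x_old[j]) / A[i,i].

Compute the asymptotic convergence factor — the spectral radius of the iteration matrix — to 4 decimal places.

1.2662

Diagonal D = diag(5, -8, -6, -5); L, U strict lower/upper.
Gauss-Seidel: T = -(D+L)⁻¹U, row 0 first, T[0,3] = -(-5)/(5) = +1.0000; later rows by forward substitution.
  T[0,:] = [+0.0000 -0.2000 -0.8000 +1.0000]
  T[1,:] = [+0.0000 -0.0750 -1.0500 -0.3750]
  T[2,:] = [+0.0000 -0.1250 -0.7500 -0.6250]
  T[3,:] = [+0.0000 -0.0400 +0.4400 +1.4000]
|roots of det(T-λI)|: 1.2662, 0.8084, 0.1172, 0.0000.
ρ = 1.2662; 1.2662 > 1, so it fails to converge.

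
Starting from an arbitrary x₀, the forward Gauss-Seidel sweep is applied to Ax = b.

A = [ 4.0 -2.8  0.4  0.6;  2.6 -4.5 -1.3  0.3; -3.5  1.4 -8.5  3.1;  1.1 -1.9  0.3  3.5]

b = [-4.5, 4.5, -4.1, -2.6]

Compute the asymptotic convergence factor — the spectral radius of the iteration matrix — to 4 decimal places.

0.5109

Let D = diag(4, -4.5, -8.5, 3.5); L, U the strict triangles.
GS T = -(D+L)⁻¹U: row 0 first, T[0,1] = -(-2.8)/(4) = +0.7000; later rows by forward substitution.
  T[0,:] = [+0.0000 +0.7000 -0.1000 -0.1500]
  T[1,:] = [+0.0000 +0.4044 -0.3467 -0.0200]
  T[2,:] = [+0.0000 -0.2216 -0.0159 +0.4232]
  T[3,:] = [+0.0000 +0.0186 -0.1554 +0.0000]
|roots of det(T-λI)|: 0.5109, 0.2130, 0.2130, 0.0000.
ρ(T) = max|λ| = 0.5109; 0.5109 < 1, so it converges for any x₀.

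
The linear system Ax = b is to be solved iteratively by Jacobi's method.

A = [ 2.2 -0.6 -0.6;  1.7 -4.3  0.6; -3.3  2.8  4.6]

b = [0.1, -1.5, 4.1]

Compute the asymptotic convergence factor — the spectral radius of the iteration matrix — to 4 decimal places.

0.5383

Write A = D+L+U with D = diag(2.2, -4.3, 4.6).
Jacobi: T = -D⁻¹(L+U), T[2,1] = -(2.8)/(4.6) = -0.6087; T[2,2] = 0.
  T[0,:] = [+0.0000 +0.2727 +0.2727]
  T[1,:] = [+0.3953 +0.0000 +0.1395]
  T[2,:] = [+0.7174 -0.6087 +0.0000]
eigenvalue magnitudes: 0.5383, 0.3042, 0.2341.
ρ = 0.5383; 0.5383 < 1 ⇒ converges.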